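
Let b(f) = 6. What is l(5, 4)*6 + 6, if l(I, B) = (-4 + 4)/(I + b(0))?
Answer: 6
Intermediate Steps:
l(I, B) = 0 (l(I, B) = (-4 + 4)/(I + 6) = 0/(6 + I) = 0)
l(5, 4)*6 + 6 = 0*6 + 6 = 0 + 6 = 6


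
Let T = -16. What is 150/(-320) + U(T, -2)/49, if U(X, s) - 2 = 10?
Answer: -351/1568 ≈ -0.22385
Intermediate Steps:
U(X, s) = 12 (U(X, s) = 2 + 10 = 12)
150/(-320) + U(T, -2)/49 = 150/(-320) + 12/49 = 150*(-1/320) + 12*(1/49) = -15/32 + 12/49 = -351/1568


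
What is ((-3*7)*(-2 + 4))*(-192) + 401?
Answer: 8465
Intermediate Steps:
((-3*7)*(-2 + 4))*(-192) + 401 = -21*2*(-192) + 401 = -42*(-192) + 401 = 8064 + 401 = 8465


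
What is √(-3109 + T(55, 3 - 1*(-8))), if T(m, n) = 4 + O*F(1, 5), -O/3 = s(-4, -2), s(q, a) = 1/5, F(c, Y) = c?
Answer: 2*I*√19410/5 ≈ 55.728*I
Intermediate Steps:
s(q, a) = ⅕
O = -⅗ (O = -3*⅕ = -⅗ ≈ -0.60000)
T(m, n) = 17/5 (T(m, n) = 4 - ⅗*1 = 4 - ⅗ = 17/5)
√(-3109 + T(55, 3 - 1*(-8))) = √(-3109 + 17/5) = √(-15528/5) = 2*I*√19410/5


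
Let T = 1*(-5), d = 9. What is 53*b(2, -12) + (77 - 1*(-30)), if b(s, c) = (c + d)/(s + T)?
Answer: 160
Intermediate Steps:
T = -5
b(s, c) = (9 + c)/(-5 + s) (b(s, c) = (c + 9)/(s - 5) = (9 + c)/(-5 + s))
53*b(2, -12) + (77 - 1*(-30)) = 53*((9 - 12)/(-5 + 2)) + (77 - 1*(-30)) = 53*(-3/(-3)) + (77 + 30) = 53*(-⅓*(-3)) + 107 = 53*1 + 107 = 53 + 107 = 160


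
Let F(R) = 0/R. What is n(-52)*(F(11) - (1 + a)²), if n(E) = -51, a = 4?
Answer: 1275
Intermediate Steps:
F(R) = 0
n(-52)*(F(11) - (1 + a)²) = -51*(0 - (1 + 4)²) = -51*(0 - 1*5²) = -51*(0 - 1*25) = -51*(0 - 25) = -51*(-25) = 1275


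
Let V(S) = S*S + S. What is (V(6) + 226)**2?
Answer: 71824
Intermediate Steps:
V(S) = S + S**2 (V(S) = S**2 + S = S + S**2)
(V(6) + 226)**2 = (6*(1 + 6) + 226)**2 = (6*7 + 226)**2 = (42 + 226)**2 = 268**2 = 71824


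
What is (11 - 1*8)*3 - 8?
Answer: 1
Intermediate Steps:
(11 - 1*8)*3 - 8 = (11 - 8)*3 - 8 = 3*3 - 8 = 9 - 8 = 1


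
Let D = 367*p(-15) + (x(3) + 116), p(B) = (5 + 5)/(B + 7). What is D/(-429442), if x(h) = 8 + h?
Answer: 1327/1717768 ≈ 0.00077251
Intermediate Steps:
p(B) = 10/(7 + B)
D = -1327/4 (D = 367*(10/(7 - 15)) + ((8 + 3) + 116) = 367*(10/(-8)) + (11 + 116) = 367*(10*(-1/8)) + 127 = 367*(-5/4) + 127 = -1835/4 + 127 = -1327/4 ≈ -331.75)
D/(-429442) = -1327/4/(-429442) = -1327/4*(-1/429442) = 1327/1717768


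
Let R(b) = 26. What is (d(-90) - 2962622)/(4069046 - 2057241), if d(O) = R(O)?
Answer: -2962596/2011805 ≈ -1.4726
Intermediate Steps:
d(O) = 26
(d(-90) - 2962622)/(4069046 - 2057241) = (26 - 2962622)/(4069046 - 2057241) = -2962596/2011805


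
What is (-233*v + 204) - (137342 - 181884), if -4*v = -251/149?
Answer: 26610133/596 ≈ 44648.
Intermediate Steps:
v = 251/596 (v = -(-251)/(4*149) = -¼*(-251/149) = 251/596 ≈ 0.42114)
(-233*v + 204) - (137342 - 181884) = (-233*251/596 + 204) - (137342 - 181884) = (-58483/596 + 204) - 1*(-44542) = 63101/596 + 44542 = 26610133/596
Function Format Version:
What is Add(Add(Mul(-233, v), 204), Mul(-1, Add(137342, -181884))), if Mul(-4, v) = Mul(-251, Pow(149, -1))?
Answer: Rational(26610133, 596) ≈ 44648.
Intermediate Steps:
v = Rational(251, 596) (v = Mul(Rational(-1, 4), Mul(-251, Pow(149, -1))) = Mul(Rational(-1, 4), Mul(-251, Rational(1, 149))) = Mul(Rational(-1, 4), Rational(-251, 149)) = Rational(251, 596) ≈ 0.42114)
Add(Add(Mul(-233, v), 204), Mul(-1, Add(137342, -181884))) = Add(Add(Mul(-233, Rational(251, 596)), 204), Mul(-1, Add(137342, -181884))) = Add(Add(Rational(-58483, 596), 204), Mul(-1, -44542)) = Add(Rational(63101, 596), 44542) = Rational(26610133, 596)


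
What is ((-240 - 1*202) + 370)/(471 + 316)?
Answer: -72/787 ≈ -0.091487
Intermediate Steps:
((-240 - 1*202) + 370)/(471 + 316) = ((-240 - 202) + 370)/787 = (-442 + 370)*(1/787) = -72*1/787 = -72/787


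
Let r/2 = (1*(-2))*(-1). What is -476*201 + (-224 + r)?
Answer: -95896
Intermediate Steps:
r = 4 (r = 2*((1*(-2))*(-1)) = 2*(-2*(-1)) = 2*2 = 4)
-476*201 + (-224 + r) = -476*201 + (-224 + 4) = -95676 - 220 = -95896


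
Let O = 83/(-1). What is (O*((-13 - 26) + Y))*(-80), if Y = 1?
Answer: -252320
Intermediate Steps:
O = -83 (O = 83*(-1) = -83)
(O*((-13 - 26) + Y))*(-80) = -83*((-13 - 26) + 1)*(-80) = -83*(-39 + 1)*(-80) = -83*(-38)*(-80) = 3154*(-80) = -252320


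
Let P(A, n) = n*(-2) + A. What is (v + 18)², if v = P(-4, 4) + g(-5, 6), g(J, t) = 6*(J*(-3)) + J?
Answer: 8281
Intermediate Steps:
P(A, n) = A - 2*n (P(A, n) = -2*n + A = A - 2*n)
g(J, t) = -17*J (g(J, t) = 6*(-3*J) + J = -18*J + J = -17*J)
v = 73 (v = (-4 - 2*4) - 17*(-5) = (-4 - 8) + 85 = -12 + 85 = 73)
(v + 18)² = (73 + 18)² = 91² = 8281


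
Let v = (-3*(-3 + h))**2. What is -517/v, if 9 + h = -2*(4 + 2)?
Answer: -517/5184 ≈ -0.099730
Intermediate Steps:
h = -21 (h = -9 - 2*(4 + 2) = -9 - 2*6 = -9 - 12 = -21)
v = 5184 (v = (-3*(-3 - 21))**2 = (-3*(-24))**2 = 72**2 = 5184)
-517/v = -517/5184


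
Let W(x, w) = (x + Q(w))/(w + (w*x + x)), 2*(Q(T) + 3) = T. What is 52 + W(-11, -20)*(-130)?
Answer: 4316/63 ≈ 68.508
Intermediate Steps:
Q(T) = -3 + T/2
W(x, w) = (-3 + x + w/2)/(w + x + w*x) (W(x, w) = (x + (-3 + w/2))/(w + (w*x + x)) = (-3 + x + w/2)/(w + (x + w*x)) = (-3 + x + w/2)/(w + x + w*x))
52 + W(-11, -20)*(-130) = 52 + ((-3 - 11 + (½)*(-20))/(-20 - 11 - 20*(-11)))*(-130) = 52 + ((-3 - 11 - 10)/(-20 - 11 + 220))*(-130) = 52 + (-24/189)*(-130) = 52 + ((1/189)*(-24))*(-130) = 52 - 8/63*(-130) = 52 + 1040/63 = 4316/63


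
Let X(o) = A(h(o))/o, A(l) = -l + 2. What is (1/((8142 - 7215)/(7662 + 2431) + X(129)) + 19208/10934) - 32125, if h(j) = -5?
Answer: -433783805595/13506614 ≈ -32116.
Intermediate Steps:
A(l) = 2 - l
X(o) = 7/o (X(o) = (2 - 1*(-5))/o = (2 + 5)/o = 7/o)
(1/((8142 - 7215)/(7662 + 2431) + X(129)) + 19208/10934) - 32125 = (1/((8142 - 7215)/(7662 + 2431) + 7/129) + 19208/10934) - 32125 = (1/(927/10093 + 7*(1/129)) + 19208*(1/10934)) - 32125 = (1/(927*(1/10093) + 7/129) + 1372/781) - 32125 = (1/(927/10093 + 7/129) + 1372/781) - 32125 = (1/(190234/1301997) + 1372/781) - 32125 = (1301997/190234 + 1372/781) - 32125 = 116169155/13506614 - 32125 = -433783805595/13506614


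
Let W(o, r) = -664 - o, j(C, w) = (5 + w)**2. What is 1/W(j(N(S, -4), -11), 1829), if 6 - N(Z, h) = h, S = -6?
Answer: -1/700 ≈ -0.0014286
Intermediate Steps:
N(Z, h) = 6 - h
1/W(j(N(S, -4), -11), 1829) = 1/(-664 - (5 - 11)**2) = 1/(-664 - 1*(-6)**2) = 1/(-664 - 1*36) = 1/(-664 - 36) = 1/(-700) = -1/700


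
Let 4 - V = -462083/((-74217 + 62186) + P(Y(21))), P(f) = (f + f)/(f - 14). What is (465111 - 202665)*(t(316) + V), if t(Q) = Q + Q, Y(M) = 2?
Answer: 2830419091305/18047 ≈ 1.5684e+8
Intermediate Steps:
P(f) = 2*f/(-14 + f) (P(f) = (2*f)/(-14 + f) = 2*f/(-14 + f))
t(Q) = 2*Q
V = -1241873/36094 (V = 4 - (-462083)/((-74217 + 62186) + 2*2/(-14 + 2)) = 4 - (-462083)/(-12031 + 2*2/(-12)) = 4 - (-462083)/(-12031 + 2*2*(-1/12)) = 4 - (-462083)/(-12031 - 1/3) = 4 - (-462083)/(-36094/3) = 4 - (-462083)*(-3)/36094 = 4 - 1*1386249/36094 = 4 - 1386249/36094 = -1241873/36094 ≈ -34.407)
(465111 - 202665)*(t(316) + V) = (465111 - 202665)*(2*316 - 1241873/36094) = 262446*(632 - 1241873/36094) = 262446*(21569535/36094) = 2830419091305/18047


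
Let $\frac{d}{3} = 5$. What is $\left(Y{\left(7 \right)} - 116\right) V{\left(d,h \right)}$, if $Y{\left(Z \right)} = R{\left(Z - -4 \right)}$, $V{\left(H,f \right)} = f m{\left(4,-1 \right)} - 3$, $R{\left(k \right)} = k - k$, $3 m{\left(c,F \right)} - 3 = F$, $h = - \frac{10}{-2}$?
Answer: $- \frac{116}{3} \approx -38.667$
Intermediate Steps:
$h = 5$ ($h = \left(-10\right) \left(- \frac{1}{2}\right) = 5$)
$m{\left(c,F \right)} = 1 + \frac{F}{3}$
$d = 15$ ($d = 3 \cdot 5 = 15$)
$R{\left(k \right)} = 0$
$V{\left(H,f \right)} = -3 + \frac{2 f}{3}$ ($V{\left(H,f \right)} = f \left(1 + \frac{1}{3} \left(-1\right)\right) - 3 = f \left(1 - \frac{1}{3}\right) - 3 = f \frac{2}{3} - 3 = \frac{2 f}{3} - 3 = -3 + \frac{2 f}{3}$)
$Y{\left(Z \right)} = 0$
$\left(Y{\left(7 \right)} - 116\right) V{\left(d,h \right)} = \left(0 - 116\right) \left(-3 + \frac{2}{3} \cdot 5\right) = - 116 \left(-3 + \frac{10}{3}\right) = \left(-116\right) \frac{1}{3} = - \frac{116}{3}$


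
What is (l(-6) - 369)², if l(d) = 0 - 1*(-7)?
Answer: 131044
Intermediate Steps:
l(d) = 7 (l(d) = 0 + 7 = 7)
(l(-6) - 369)² = (7 - 369)² = (-362)² = 131044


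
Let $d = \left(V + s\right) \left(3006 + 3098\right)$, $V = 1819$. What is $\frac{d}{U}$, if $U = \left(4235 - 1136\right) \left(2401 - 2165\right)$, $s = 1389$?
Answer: $\frac{4895408}{182841} \approx 26.774$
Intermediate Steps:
$d = 19581632$ ($d = \left(1819 + 1389\right) \left(3006 + 3098\right) = 3208 \cdot 6104 = 19581632$)
$U = 731364$ ($U = 3099 \cdot 236 = 731364$)
$\frac{d}{U} = \frac{19581632}{731364} = 19581632 \cdot \frac{1}{731364} = \frac{4895408}{182841}$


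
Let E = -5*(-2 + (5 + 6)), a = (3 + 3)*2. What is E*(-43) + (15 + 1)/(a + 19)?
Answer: 60001/31 ≈ 1935.5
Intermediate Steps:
a = 12 (a = 6*2 = 12)
E = -45 (E = -5*(-2 + 11) = -5*9 = -45)
E*(-43) + (15 + 1)/(a + 19) = -45*(-43) + (15 + 1)/(12 + 19) = 1935 + 16/31 = 60001/31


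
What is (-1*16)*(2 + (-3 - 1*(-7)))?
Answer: -96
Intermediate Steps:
(-1*16)*(2 + (-3 - 1*(-7))) = -16*(2 + (-3 + 7)) = -16*(2 + 4) = -16*6 = -96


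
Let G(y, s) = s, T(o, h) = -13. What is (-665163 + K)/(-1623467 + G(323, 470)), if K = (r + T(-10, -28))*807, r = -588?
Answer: 383390/540999 ≈ 0.70867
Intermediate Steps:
K = -485007 (K = (-588 - 13)*807 = -601*807 = -485007)
(-665163 + K)/(-1623467 + G(323, 470)) = (-665163 - 485007)/(-1623467 + 470) = -1150170/(-1622997) = -1150170*(-1/1622997) = 383390/540999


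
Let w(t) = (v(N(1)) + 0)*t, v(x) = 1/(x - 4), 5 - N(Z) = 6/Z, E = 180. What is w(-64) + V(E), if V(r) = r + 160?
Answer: 1764/5 ≈ 352.80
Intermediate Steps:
N(Z) = 5 - 6/Z
v(x) = 1/(-4 + x)
V(r) = 160 + r
w(t) = -t/5 (w(t) = (1/(-4 + (5 - 6/1)) + 0)*t = (1/(-4 + (5 - 6*1)) + 0)*t = (1/(-4 + (5 - 6)) + 0)*t = (1/(-4 - 1) + 0)*t = (1/(-5) + 0)*t = (-⅕ + 0)*t = -t/5)
w(-64) + V(E) = -⅕*(-64) + (160 + 180) = 64/5 + 340 = 1764/5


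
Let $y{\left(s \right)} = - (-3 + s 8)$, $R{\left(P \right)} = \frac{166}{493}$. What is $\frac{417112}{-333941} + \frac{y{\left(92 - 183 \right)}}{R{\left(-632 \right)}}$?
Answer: $\frac{120277418811}{55434206} \approx 2169.7$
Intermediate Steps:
$R{\left(P \right)} = \frac{166}{493}$ ($R{\left(P \right)} = 166 \cdot \frac{1}{493} = \frac{166}{493}$)
$y{\left(s \right)} = 3 - 8 s$ ($y{\left(s \right)} = - (-3 + 8 s) = 3 - 8 s$)
$\frac{417112}{-333941} + \frac{y{\left(92 - 183 \right)}}{R{\left(-632 \right)}} = \frac{417112}{-333941} + \frac{3 - 8 \left(92 - 183\right)}{\frac{166}{493}} = 417112 \left(- \frac{1}{333941}\right) + \left(3 - -728\right) \frac{493}{166} = - \frac{417112}{333941} + \left(3 + 728\right) \frac{493}{166} = - \frac{417112}{333941} + 731 \cdot \frac{493}{166} = - \frac{417112}{333941} + \frac{360383}{166} = \frac{120277418811}{55434206}$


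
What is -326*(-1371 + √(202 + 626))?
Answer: 446946 - 1956*√23 ≈ 4.3757e+5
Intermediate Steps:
-326*(-1371 + √(202 + 626)) = -326*(-1371 + √828) = -326*(-1371 + 6*√23) = 446946 - 1956*√23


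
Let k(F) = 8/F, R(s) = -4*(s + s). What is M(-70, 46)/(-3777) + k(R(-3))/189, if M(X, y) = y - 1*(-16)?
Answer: -10459/713853 ≈ -0.014651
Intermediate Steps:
R(s) = -8*s
M(X, y) = 16 + y (M(X, y) = y + 16 = 16 + y)
M(-70, 46)/(-3777) + k(R(-3))/189 = (16 + 46)/(-3777) + (8/((-8*(-3))))/189 = 62*(-1/3777) + (8/24)*(1/189) = -62/3777 + (8*(1/24))*(1/189) = -62/3777 + (⅓)*(1/189) = -62/3777 + 1/567 = -10459/713853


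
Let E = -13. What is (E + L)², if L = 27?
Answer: 196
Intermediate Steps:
(E + L)² = (-13 + 27)² = 14² = 196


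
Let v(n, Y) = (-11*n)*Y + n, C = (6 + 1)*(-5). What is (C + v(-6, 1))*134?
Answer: 3350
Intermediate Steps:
C = -35 (C = 7*(-5) = -35)
v(n, Y) = n - 11*Y*n (v(n, Y) = -11*Y*n + n = n - 11*Y*n)
(C + v(-6, 1))*134 = (-35 - 6*(1 - 11*1))*134 = (-35 - 6*(1 - 11))*134 = (-35 - 6*(-10))*134 = (-35 + 60)*134 = 25*134 = 3350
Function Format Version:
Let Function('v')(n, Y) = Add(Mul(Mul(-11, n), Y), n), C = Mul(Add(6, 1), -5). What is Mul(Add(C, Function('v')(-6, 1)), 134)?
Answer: 3350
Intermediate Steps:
C = -35 (C = Mul(7, -5) = -35)
Function('v')(n, Y) = Add(n, Mul(-11, Y, n)) (Function('v')(n, Y) = Add(Mul(-11, Y, n), n) = Add(n, Mul(-11, Y, n)))
Mul(Add(C, Function('v')(-6, 1)), 134) = Mul(Add(-35, Mul(-6, Add(1, Mul(-11, 1)))), 134) = Mul(Add(-35, Mul(-6, Add(1, -11))), 134) = Mul(Add(-35, Mul(-6, -10)), 134) = Mul(Add(-35, 60), 134) = Mul(25, 134) = 3350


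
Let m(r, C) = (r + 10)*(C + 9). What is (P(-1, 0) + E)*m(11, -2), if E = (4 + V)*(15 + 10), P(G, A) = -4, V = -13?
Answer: -33663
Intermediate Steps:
m(r, C) = (9 + C)*(10 + r) (m(r, C) = (10 + r)*(9 + C) = (9 + C)*(10 + r))
E = -225 (E = (4 - 13)*(15 + 10) = -9*25 = -225)
(P(-1, 0) + E)*m(11, -2) = (-4 - 225)*(90 + 9*11 + 10*(-2) - 2*11) = -229*(90 + 99 - 20 - 22) = -229*147 = -33663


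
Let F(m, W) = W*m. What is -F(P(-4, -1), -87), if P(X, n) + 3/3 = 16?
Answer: 1305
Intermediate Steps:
P(X, n) = 15 (P(X, n) = -1 + 16 = 15)
-F(P(-4, -1), -87) = -(-87)*15 = -1*(-1305) = 1305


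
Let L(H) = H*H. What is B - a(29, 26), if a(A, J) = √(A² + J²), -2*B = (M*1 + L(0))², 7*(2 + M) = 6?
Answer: -32/49 - √1517 ≈ -39.602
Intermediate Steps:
M = -8/7 (M = -2 + (⅐)*6 = -2 + 6/7 = -8/7 ≈ -1.1429)
L(H) = H²
B = -32/49 (B = -(-8/7*1 + 0²)²/2 = -(-8/7 + 0)²/2 = -(-8/7)²/2 = -½*64/49 = -32/49 ≈ -0.65306)
B - a(29, 26) = -32/49 - √(29² + 26²) = -32/49 - √(841 + 676) = -32/49 - √1517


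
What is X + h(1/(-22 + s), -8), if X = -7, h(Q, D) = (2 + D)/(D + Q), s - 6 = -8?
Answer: -1207/193 ≈ -6.2539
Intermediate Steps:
s = -2 (s = 6 - 8 = -2)
h(Q, D) = (2 + D)/(D + Q)
X + h(1/(-22 + s), -8) = -7 + (2 - 8)/(-8 + 1/(-22 - 2)) = -7 - 6/(-8 + 1/(-24)) = -7 - 6/(-8 - 1/24) = -7 - 6/(-193/24) = -7 - 24/193*(-6) = -7 + 144/193 = -1207/193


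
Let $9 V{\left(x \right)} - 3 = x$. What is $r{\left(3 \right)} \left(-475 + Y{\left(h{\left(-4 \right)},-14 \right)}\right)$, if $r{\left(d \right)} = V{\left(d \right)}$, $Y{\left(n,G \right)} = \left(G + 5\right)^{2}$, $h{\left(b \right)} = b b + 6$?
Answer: $- \frac{788}{3} \approx -262.67$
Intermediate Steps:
$h{\left(b \right)} = 6 + b^{2}$ ($h{\left(b \right)} = b^{2} + 6 = 6 + b^{2}$)
$V{\left(x \right)} = \frac{1}{3} + \frac{x}{9}$
$Y{\left(n,G \right)} = \left(5 + G\right)^{2}$
$r{\left(d \right)} = \frac{1}{3} + \frac{d}{9}$
$r{\left(3 \right)} \left(-475 + Y{\left(h{\left(-4 \right)},-14 \right)}\right) = \left(\frac{1}{3} + \frac{1}{9} \cdot 3\right) \left(-475 + \left(5 - 14\right)^{2}\right) = \left(\frac{1}{3} + \frac{1}{3}\right) \left(-475 + \left(-9\right)^{2}\right) = \frac{2 \left(-475 + 81\right)}{3} = \frac{2}{3} \left(-394\right) = - \frac{788}{3}$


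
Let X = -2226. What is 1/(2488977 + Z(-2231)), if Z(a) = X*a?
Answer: 1/7455183 ≈ 1.3413e-7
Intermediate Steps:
Z(a) = -2226*a
1/(2488977 + Z(-2231)) = 1/(2488977 - 2226*(-2231)) = 1/(2488977 + 4966206) = 1/7455183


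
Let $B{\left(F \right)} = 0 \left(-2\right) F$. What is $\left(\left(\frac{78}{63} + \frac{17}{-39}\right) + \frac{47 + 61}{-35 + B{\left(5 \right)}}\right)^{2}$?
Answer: $\frac{1079521}{207025} \approx 5.2144$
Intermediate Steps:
$B{\left(F \right)} = 0$ ($B{\left(F \right)} = 0 F = 0$)
$\left(\left(\frac{78}{63} + \frac{17}{-39}\right) + \frac{47 + 61}{-35 + B{\left(5 \right)}}\right)^{2} = \left(\left(\frac{78}{63} + \frac{17}{-39}\right) + \frac{47 + 61}{-35 + 0}\right)^{2} = \left(\left(78 \cdot \frac{1}{63} + 17 \left(- \frac{1}{39}\right)\right) + \frac{108}{-35}\right)^{2} = \left(\left(\frac{26}{21} - \frac{17}{39}\right) + 108 \left(- \frac{1}{35}\right)\right)^{2} = \left(\frac{73}{91} - \frac{108}{35}\right)^{2} = \left(- \frac{1039}{455}\right)^{2} = \frac{1079521}{207025}$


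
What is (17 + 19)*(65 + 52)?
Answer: 4212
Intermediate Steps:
(17 + 19)*(65 + 52) = 36*117 = 4212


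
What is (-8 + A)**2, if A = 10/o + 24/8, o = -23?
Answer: 15625/529 ≈ 29.537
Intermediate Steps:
A = 59/23 (A = 10/(-23) + 24/8 = 10*(-1/23) + 24*(1/8) = -10/23 + 3 = 59/23 ≈ 2.5652)
(-8 + A)**2 = (-8 + 59/23)**2 = (-125/23)**2 = 15625/529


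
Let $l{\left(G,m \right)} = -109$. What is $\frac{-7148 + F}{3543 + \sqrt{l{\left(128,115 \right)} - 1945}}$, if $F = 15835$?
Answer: $\frac{30778041}{12554903} - \frac{8687 i \sqrt{2054}}{12554903} \approx 2.4515 - 0.031359 i$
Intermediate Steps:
$\frac{-7148 + F}{3543 + \sqrt{l{\left(128,115 \right)} - 1945}} = \frac{-7148 + 15835}{3543 + \sqrt{-109 - 1945}} = \frac{8687}{3543 + \sqrt{-2054}} = \frac{8687}{3543 + i \sqrt{2054}}$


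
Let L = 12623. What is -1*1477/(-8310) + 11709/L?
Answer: 115945961/104897130 ≈ 1.1053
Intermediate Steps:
-1*1477/(-8310) + 11709/L = -1*1477/(-8310) + 11709/12623 = -1477*(-1/8310) + 11709*(1/12623) = 1477/8310 + 11709/12623 = 115945961/104897130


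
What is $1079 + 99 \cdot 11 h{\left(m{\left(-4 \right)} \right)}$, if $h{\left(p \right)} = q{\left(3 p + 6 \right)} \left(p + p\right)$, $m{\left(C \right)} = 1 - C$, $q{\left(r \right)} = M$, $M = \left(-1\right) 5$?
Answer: $-53371$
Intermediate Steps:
$M = -5$
$q{\left(r \right)} = -5$
$h{\left(p \right)} = - 10 p$ ($h{\left(p \right)} = - 5 \left(p + p\right) = - 5 \cdot 2 p = - 10 p$)
$1079 + 99 \cdot 11 h{\left(m{\left(-4 \right)} \right)} = 1079 + 99 \cdot 11 \left(- 10 \left(1 - -4\right)\right) = 1079 + 1089 \left(- 10 \left(1 + 4\right)\right) = 1079 + 1089 \left(\left(-10\right) 5\right) = 1079 + 1089 \left(-50\right) = 1079 - 54450 = -53371$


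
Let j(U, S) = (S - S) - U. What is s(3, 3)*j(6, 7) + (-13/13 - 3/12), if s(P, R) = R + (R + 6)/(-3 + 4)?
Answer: -293/4 ≈ -73.250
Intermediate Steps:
s(P, R) = 6 + 2*R (s(P, R) = R + (6 + R)/1 = R + (6 + R)*1 = R + (6 + R) = 6 + 2*R)
j(U, S) = -U (j(U, S) = 0 - U = -U)
s(3, 3)*j(6, 7) + (-13/13 - 3/12) = (6 + 2*3)*(-1*6) + (-13/13 - 3/12) = (6 + 6)*(-6) + (-13*1/13 - 3*1/12) = 12*(-6) + (-1 - ¼) = -72 - 5/4 = -293/4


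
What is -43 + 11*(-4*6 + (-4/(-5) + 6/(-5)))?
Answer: -1557/5 ≈ -311.40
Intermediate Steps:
-43 + 11*(-4*6 + (-4/(-5) + 6/(-5))) = -43 + 11*(-24 + (-4*(-1/5) + 6*(-1/5))) = -43 + 11*(-24 + (4/5 - 6/5)) = -43 + 11*(-24 - 2/5) = -43 + 11*(-122/5) = -43 - 1342/5 = -1557/5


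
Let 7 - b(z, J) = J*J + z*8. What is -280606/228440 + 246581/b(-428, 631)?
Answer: -8354628501/4508606060 ≈ -1.8530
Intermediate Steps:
b(z, J) = 7 - J² - 8*z (b(z, J) = 7 - (J*J + z*8) = 7 - (J² + 8*z) = 7 + (-J² - 8*z) = 7 - J² - 8*z)
-280606/228440 + 246581/b(-428, 631) = -280606/228440 + 246581/(7 - 1*631² - 8*(-428)) = -280606*1/228440 + 246581/(7 - 1*398161 + 3424) = -140303/114220 + 246581/(7 - 398161 + 3424) = -140303/114220 + 246581/(-394730) = -140303/114220 + 246581*(-1/394730) = -140303/114220 - 246581/394730 = -8354628501/4508606060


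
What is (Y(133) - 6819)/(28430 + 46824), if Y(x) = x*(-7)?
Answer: -3875/37627 ≈ -0.10298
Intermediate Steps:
Y(x) = -7*x
(Y(133) - 6819)/(28430 + 46824) = (-7*133 - 6819)/(28430 + 46824) = (-931 - 6819)/75254 = -7750*1/75254 = -3875/37627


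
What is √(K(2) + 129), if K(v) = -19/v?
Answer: √478/2 ≈ 10.932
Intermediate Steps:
√(K(2) + 129) = √(-19/2 + 129) = √(239/2) = √478/2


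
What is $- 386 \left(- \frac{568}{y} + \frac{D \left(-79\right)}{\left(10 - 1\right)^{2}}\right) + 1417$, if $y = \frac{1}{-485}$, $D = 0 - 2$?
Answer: $- \frac{8613103891}{81} \approx -1.0633 \cdot 10^{8}$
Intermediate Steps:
$D = -2$
$y = - \frac{1}{485} \approx -0.0020619$
$- 386 \left(- \frac{568}{y} + \frac{D \left(-79\right)}{\left(10 - 1\right)^{2}}\right) + 1417 = - 386 \left(- \frac{568}{- \frac{1}{485}} + \frac{\left(-2\right) \left(-79\right)}{\left(10 - 1\right)^{2}}\right) + 1417 = - 386 \left(\left(-568\right) \left(-485\right) + \frac{158}{9^{2}}\right) + 1417 = - 386 \left(275480 + \frac{158}{81}\right) + 1417 = \left(-386\right) \frac{22314038}{81} + 1417 = - \frac{8613218668}{81} + 1417 = - \frac{8613103891}{81}$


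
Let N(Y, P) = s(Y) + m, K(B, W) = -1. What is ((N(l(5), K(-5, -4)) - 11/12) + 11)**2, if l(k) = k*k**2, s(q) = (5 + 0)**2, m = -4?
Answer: 139129/144 ≈ 966.17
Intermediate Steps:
s(q) = 25 (s(q) = 5**2 = 25)
l(k) = k**3
N(Y, P) = 21 (N(Y, P) = 25 - 4 = 21)
((N(l(5), K(-5, -4)) - 11/12) + 11)**2 = ((21 - 11/12) + 11)**2 = (241/12 + 11)**2 = (373/12)**2 = 139129/144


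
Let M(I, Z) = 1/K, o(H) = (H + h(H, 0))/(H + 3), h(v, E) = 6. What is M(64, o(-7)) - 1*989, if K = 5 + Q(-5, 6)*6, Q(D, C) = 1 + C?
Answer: -46482/47 ≈ -988.98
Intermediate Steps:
K = 47 (K = 5 + (1 + 6)*6 = 5 + 7*6 = 5 + 42 = 47)
o(H) = (6 + H)/(3 + H) (o(H) = (H + 6)/(H + 3) = (6 + H)/(3 + H))
M(I, Z) = 1/47
M(64, o(-7)) - 1*989 = 1/47 - 1*989 = 1/47 - 989 = -46482/47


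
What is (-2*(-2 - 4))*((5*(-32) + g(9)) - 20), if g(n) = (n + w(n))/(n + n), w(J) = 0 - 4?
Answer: -6470/3 ≈ -2156.7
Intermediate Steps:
w(J) = -4
g(n) = (-4 + n)/(2*n) (g(n) = (n - 4)/(n + n) = (-4 + n)/((2*n)) = (-4 + n)*(1/(2*n)) = (-4 + n)/(2*n))
(-2*(-2 - 4))*((5*(-32) + g(9)) - 20) = (-2*(-2 - 4))*((5*(-32) + (½)*(-4 + 9)/9) - 20) = (-2*(-6))*((-160 + (½)*(⅑)*5) - 20) = 12*((-160 + 5/18) - 20) = 12*(-2875/18 - 20) = 12*(-3235/18) = -6470/3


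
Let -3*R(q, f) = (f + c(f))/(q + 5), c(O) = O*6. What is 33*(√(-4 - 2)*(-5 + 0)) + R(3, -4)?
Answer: 7/6 - 165*I*√6 ≈ 1.1667 - 404.17*I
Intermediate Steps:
c(O) = 6*O
R(q, f) = -7*f/(3*(5 + q)) (R(q, f) = -(f + 6*f)/(3*(q + 5)) = -7*f/(3*(5 + q)))
33*(√(-4 - 2)*(-5 + 0)) + R(3, -4) = 33*(√(-4 - 2)*(-5 + 0)) - 7*(-4)/(15 + 3*3) = 33*(√(-6)*(-5)) - 7*(-4)/(15 + 9) = 33*((I*√6)*(-5)) - 7*(-4)/24 = 33*(-5*I*√6) - 7*(-4)*1/24 = -165*I*√6 + 7/6 = 7/6 - 165*I*√6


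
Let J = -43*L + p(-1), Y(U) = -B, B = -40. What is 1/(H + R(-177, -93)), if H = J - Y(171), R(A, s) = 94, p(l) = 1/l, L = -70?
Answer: 1/3063 ≈ 0.00032648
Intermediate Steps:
Y(U) = 40 (Y(U) = -1*(-40) = 40)
J = 3009 (J = -43*(-70) + 1/(-1) = 3010 - 1 = 3009)
H = 2969 (H = 3009 - 1*40 = 3009 - 40 = 2969)
1/(H + R(-177, -93)) = 1/(2969 + 94) = 1/3063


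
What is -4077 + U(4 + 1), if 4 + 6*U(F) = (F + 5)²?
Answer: -4061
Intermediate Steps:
U(F) = -⅔ + (5 + F)²/6 (U(F) = -⅔ + (F + 5)²/6 = -⅔ + (5 + F)²/6)
-4077 + U(4 + 1) = -4077 + (-⅔ + (5 + (4 + 1))²/6) = -4077 + (-⅔ + (5 + 5)²/6) = -4077 + (-⅔ + (⅙)*10²) = -4077 + (-⅔ + (⅙)*100) = -4077 + (-⅔ + 50/3) = -4077 + 16 = -4061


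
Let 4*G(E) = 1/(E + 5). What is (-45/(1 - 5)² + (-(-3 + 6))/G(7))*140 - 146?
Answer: -82799/4 ≈ -20700.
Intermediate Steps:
G(E) = 1/(4*(5 + E)) (G(E) = 1/(4*(E + 5)) = 1/(4*(5 + E)))
(-45/(1 - 5)² + (-(-3 + 6))/G(7))*140 - 146 = (-45/(1 - 5)² + (-(-3 + 6))/((1/(4*(5 + 7)))))*140 - 146 = (-45/((-4)²) + (-1*3)/(((¼)/12)))*140 - 146 = (-45/16 - 3/((¼)*(1/12)))*140 - 146 = (-45*1/16 - 3/1/48)*140 - 146 = (-45/16 - 3*48)*140 - 146 = (-45/16 - 144)*140 - 146 = -2349/16*140 - 146 = -82215/4 - 146 = -82799/4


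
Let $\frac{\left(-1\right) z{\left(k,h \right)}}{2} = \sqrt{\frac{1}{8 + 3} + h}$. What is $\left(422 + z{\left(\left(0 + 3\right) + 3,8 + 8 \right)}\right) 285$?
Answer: $120270 - \frac{570 \sqrt{1947}}{11} \approx 1.1798 \cdot 10^{5}$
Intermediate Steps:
$z{\left(k,h \right)} = - 2 \sqrt{\frac{1}{11} + h}$ ($z{\left(k,h \right)} = - 2 \sqrt{\frac{1}{8 + 3} + h} = - 2 \sqrt{\frac{1}{11} + h}$)
$\left(422 + z{\left(\left(0 + 3\right) + 3,8 + 8 \right)}\right) 285 = \left(422 - \frac{2 \sqrt{11 + 121 \left(8 + 8\right)}}{11}\right) 285 = \left(422 - \frac{2 \sqrt{11 + 121 \cdot 16}}{11}\right) 285 = \left(422 - \frac{2 \sqrt{11 + 1936}}{11}\right) 285 = \left(422 - \frac{2 \sqrt{1947}}{11}\right) 285 = 120270 - \frac{570 \sqrt{1947}}{11}$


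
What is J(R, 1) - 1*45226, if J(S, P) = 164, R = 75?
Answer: -45062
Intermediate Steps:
J(R, 1) - 1*45226 = 164 - 1*45226 = 164 - 45226 = -45062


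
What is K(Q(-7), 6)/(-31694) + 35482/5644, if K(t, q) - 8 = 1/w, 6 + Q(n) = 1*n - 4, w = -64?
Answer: 17992343107/2862094976 ≈ 6.2864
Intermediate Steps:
Q(n) = -10 + n (Q(n) = -6 + (1*n - 4) = -6 + (n - 4) = -6 + (-4 + n) = -10 + n)
K(t, q) = 511/64 (K(t, q) = 8 + 1/(-64) = 8 - 1/64 = 511/64)
K(Q(-7), 6)/(-31694) + 35482/5644 = (511/64)/(-31694) + 35482/5644 = (511/64)*(-1/31694) + 35482*(1/5644) = -511/2028416 + 17741/2822 = 17992343107/2862094976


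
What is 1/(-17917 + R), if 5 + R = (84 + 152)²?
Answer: 1/37774 ≈ 2.6473e-5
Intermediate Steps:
R = 55691 (R = -5 + (84 + 152)² = -5 + 236² = -5 + 55696 = 55691)
1/(-17917 + R) = 1/(-17917 + 55691) = 1/37774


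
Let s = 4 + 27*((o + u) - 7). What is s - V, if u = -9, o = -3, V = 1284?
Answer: -1793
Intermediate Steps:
s = -509 (s = 4 + 27*((-3 - 9) - 7) = 4 + 27*(-12 - 7) = 4 + 27*(-19) = 4 - 513 = -509)
s - V = -509 - 1*1284 = -509 - 1284 = -1793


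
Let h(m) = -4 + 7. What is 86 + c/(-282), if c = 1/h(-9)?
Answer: 72755/846 ≈ 85.999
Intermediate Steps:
h(m) = 3
c = ⅓ (c = 1/3 = ⅓ ≈ 0.33333)
86 + c/(-282) = 86 + (⅓)/(-282) = 86 + (⅓)*(-1/282) = 86 - 1/846 = 72755/846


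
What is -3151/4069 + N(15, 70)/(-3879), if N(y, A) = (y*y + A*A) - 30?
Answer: -32954284/15783651 ≈ -2.0879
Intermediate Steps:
N(y, A) = -30 + A² + y² (N(y, A) = (y² + A²) - 30 = (A² + y²) - 30 = -30 + A² + y²)
-3151/4069 + N(15, 70)/(-3879) = -3151/4069 + (-30 + 70² + 15²)/(-3879) = -3151*1/4069 + (-30 + 4900 + 225)*(-1/3879) = -3151/4069 + 5095*(-1/3879) = -3151/4069 - 5095/3879 = -32954284/15783651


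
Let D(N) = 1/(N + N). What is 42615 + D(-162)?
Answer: 13807259/324 ≈ 42615.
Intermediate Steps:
D(N) = 1/(2*N)
42615 + D(-162) = 42615 + (½)/(-162) = 42615 + (½)*(-1/162) = 42615 - 1/324 = 13807259/324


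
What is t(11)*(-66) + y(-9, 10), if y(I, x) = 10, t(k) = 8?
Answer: -518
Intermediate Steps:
t(11)*(-66) + y(-9, 10) = 8*(-66) + 10 = -528 + 10 = -518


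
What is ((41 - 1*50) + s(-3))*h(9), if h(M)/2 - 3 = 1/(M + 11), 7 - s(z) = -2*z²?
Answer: 488/5 ≈ 97.600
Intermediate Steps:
s(z) = 7 + 2*z² (s(z) = 7 - (-2)*z² = 7 + 2*z²)
h(M) = 6 + 2/(11 + M) (h(M) = 6 + 2/(M + 11) = 6 + 2/(11 + M))
((41 - 1*50) + s(-3))*h(9) = ((41 - 1*50) + (7 + 2*(-3)²))*(2*(34 + 3*9)/(11 + 9)) = ((41 - 50) + (7 + 2*9))*(2*(34 + 27)/20) = (-9 + (7 + 18))*(2*(1/20)*61) = (-9 + 25)*(61/10) = 16*(61/10) = 488/5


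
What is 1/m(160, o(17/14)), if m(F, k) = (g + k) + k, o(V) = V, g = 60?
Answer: 7/437 ≈ 0.016018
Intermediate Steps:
m(F, k) = 60 + 2*k (m(F, k) = (60 + k) + k = 60 + 2*k)
1/m(160, o(17/14)) = 1/(60 + 2*(17/14)) = 1/(60 + 17/7) = 1/(437/7) = 7/437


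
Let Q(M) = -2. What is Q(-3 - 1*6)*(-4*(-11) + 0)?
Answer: -88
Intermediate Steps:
Q(-3 - 1*6)*(-4*(-11) + 0) = -2*(-4*(-11) + 0) = -2*(44 + 0) = -2*44 = -88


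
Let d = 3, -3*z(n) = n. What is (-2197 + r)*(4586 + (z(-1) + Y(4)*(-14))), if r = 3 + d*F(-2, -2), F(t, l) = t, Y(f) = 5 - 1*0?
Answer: -29807800/3 ≈ -9.9359e+6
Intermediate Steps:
Y(f) = 5 (Y(f) = 5 + 0 = 5)
z(n) = -n/3
r = -3 (r = 3 + 3*(-2) = 3 - 6 = -3)
(-2197 + r)*(4586 + (z(-1) + Y(4)*(-14))) = (-2197 - 3)*(4586 + (-⅓*(-1) + 5*(-14))) = -2200*(4586 + (⅓ - 70)) = -2200*(4586 - 209/3) = -2200*13549/3 = -29807800/3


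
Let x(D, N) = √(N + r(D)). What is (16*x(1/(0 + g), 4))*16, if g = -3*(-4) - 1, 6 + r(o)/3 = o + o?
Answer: 512*I*√407/11 ≈ 939.02*I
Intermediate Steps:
r(o) = -18 + 6*o (r(o) = -18 + 3*(o + o) = -18 + 3*(2*o) = -18 + 6*o)
g = 11 (g = 12 - 1 = 11)
x(D, N) = √(-18 + N + 6*D) (x(D, N) = √(N + (-18 + 6*D)) = √(-18 + N + 6*D))
(16*x(1/(0 + g), 4))*16 = (16*√(-18 + 4 + 6/(0 + 11)))*16 = (16*√(-18 + 4 + 6/11))*16 = (16*√(-148/11))*16 = (16*(2*I*√407/11))*16 = (32*I*√407/11)*16 = 512*I*√407/11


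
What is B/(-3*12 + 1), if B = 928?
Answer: -928/35 ≈ -26.514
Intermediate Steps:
B/(-3*12 + 1) = 928/(-3*12 + 1) = 928/(-36 + 1) = 928/(-35) = 928*(-1/35) = -928/35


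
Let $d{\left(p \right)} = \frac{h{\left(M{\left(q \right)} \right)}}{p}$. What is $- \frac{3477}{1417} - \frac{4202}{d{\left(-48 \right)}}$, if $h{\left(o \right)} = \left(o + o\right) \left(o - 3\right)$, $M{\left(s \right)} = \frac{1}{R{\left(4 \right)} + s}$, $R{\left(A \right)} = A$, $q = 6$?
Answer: $- \frac{14290262433}{41093} \approx -3.4775 \cdot 10^{5}$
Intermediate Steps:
$M{\left(s \right)} = \frac{1}{4 + s}$
$h{\left(o \right)} = 2 o \left(-3 + o\right)$
$d{\left(p \right)} = - \frac{29}{50 p}$ ($d{\left(p \right)} = \frac{2 \frac{1}{4 + 6} \left(-3 + \frac{1}{4 + 6}\right)}{p} = \frac{2 \cdot \frac{1}{10} \left(-3 + \frac{1}{10}\right)}{p} = \frac{2 \cdot \frac{1}{10} \left(- \frac{29}{10}\right)}{p} = - \frac{29}{50 p}$)
$- \frac{3477}{1417} - \frac{4202}{d{\left(-48 \right)}} = - \frac{3477}{1417} - \frac{4202}{\left(- \frac{29}{50}\right) \frac{1}{-48}} = \left(-3477\right) \frac{1}{1417} - \frac{4202}{\left(- \frac{29}{50}\right) \left(- \frac{1}{48}\right)} = - \frac{3477}{1417} - \frac{4202}{\frac{29}{2400}} = - \frac{3477}{1417} - \frac{10084800}{29} = - \frac{14290262433}{41093}$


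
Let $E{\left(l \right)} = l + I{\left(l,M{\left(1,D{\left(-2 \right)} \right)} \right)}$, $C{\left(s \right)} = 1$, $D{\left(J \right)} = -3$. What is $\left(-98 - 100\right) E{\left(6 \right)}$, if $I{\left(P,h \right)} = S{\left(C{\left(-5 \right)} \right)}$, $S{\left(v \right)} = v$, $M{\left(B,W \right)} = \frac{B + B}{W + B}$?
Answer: $-1386$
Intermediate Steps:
$M{\left(B,W \right)} = \frac{2 B}{B + W}$
$I{\left(P,h \right)} = 1$
$E{\left(l \right)} = 1 + l$ ($E{\left(l \right)} = l + 1 = 1 + l$)
$\left(-98 - 100\right) E{\left(6 \right)} = \left(-98 - 100\right) \left(1 + 6\right) = \left(-198\right) 7 = -1386$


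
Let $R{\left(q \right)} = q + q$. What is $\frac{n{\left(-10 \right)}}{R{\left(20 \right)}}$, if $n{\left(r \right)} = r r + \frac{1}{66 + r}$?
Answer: $\frac{5601}{2240} \approx 2.5004$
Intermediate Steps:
$n{\left(r \right)} = r^{2} + \frac{1}{66 + r}$
$R{\left(q \right)} = 2 q$
$\frac{n{\left(-10 \right)}}{R{\left(20 \right)}} = \frac{\frac{1}{66 - 10} \left(1 + \left(-10\right)^{3} + 66 \left(-10\right)^{2}\right)}{2 \cdot 20} = \frac{\frac{1}{56} \left(1 - 1000 + 66 \cdot 100\right)}{40} = \frac{1 - 1000 + 6600}{56} \cdot \frac{1}{40} = \frac{1}{56} \cdot 5601 \cdot \frac{1}{40} = \frac{5601}{56} \cdot \frac{1}{40} = \frac{5601}{2240}$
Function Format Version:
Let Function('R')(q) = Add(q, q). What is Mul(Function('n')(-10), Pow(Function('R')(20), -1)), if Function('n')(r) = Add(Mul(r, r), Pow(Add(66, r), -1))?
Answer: Rational(5601, 2240) ≈ 2.5004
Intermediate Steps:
Function('n')(r) = Add(Pow(r, 2), Pow(Add(66, r), -1))
Function('R')(q) = Mul(2, q)
Mul(Function('n')(-10), Pow(Function('R')(20), -1)) = Mul(Mul(Pow(Add(66, -10), -1), Add(1, Pow(-10, 3), Mul(66, Pow(-10, 2)))), Pow(Mul(2, 20), -1)) = Mul(Mul(Pow(56, -1), Add(1, -1000, Mul(66, 100))), Pow(40, -1)) = Mul(Mul(Rational(1, 56), Add(1, -1000, 6600)), Rational(1, 40)) = Mul(Mul(Rational(1, 56), 5601), Rational(1, 40)) = Mul(Rational(5601, 56), Rational(1, 40)) = Rational(5601, 2240)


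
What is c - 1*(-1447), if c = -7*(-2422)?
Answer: 18401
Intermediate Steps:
c = 16954
c - 1*(-1447) = 16954 - 1*(-1447) = 16954 + 1447 = 18401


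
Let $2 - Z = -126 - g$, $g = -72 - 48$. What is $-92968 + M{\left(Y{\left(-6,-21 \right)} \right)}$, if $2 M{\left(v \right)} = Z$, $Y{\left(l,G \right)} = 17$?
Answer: $-92964$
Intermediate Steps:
$g = -120$
$Z = 8$ ($Z = 2 - \left(-126 - -120\right) = 2 - \left(-126 + 120\right) = 2 - -6 = 2 + 6 = 8$)
$M{\left(v \right)} = 4$ ($M{\left(v \right)} = \frac{1}{2} \cdot 8 = 4$)
$-92968 + M{\left(Y{\left(-6,-21 \right)} \right)} = -92968 + 4 = -92964$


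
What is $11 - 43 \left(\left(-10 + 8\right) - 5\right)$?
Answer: $312$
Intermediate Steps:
$11 - 43 \left(\left(-10 + 8\right) - 5\right) = 11 - 43 \left(-2 - 5\right) = 11 - -301 = 11 + 301 = 312$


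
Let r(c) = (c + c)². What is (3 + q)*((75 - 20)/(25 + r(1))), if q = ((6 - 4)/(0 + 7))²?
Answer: 8305/1421 ≈ 5.8445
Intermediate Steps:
r(c) = 4*c² (r(c) = (2*c)² = 4*c²)
q = 4/49 (q = (2/7)² = 4/49 ≈ 0.081633)
(3 + q)*((75 - 20)/(25 + r(1))) = (3 + 4/49)*((75 - 20)/(25 + 4*1²)) = 151*(55/(25 + 4*1))/49 = 151*(55/(25 + 4))/49 = 151*(55/29)/49 = 151*(55*(1/29))/49 = (151/49)*(55/29) = 8305/1421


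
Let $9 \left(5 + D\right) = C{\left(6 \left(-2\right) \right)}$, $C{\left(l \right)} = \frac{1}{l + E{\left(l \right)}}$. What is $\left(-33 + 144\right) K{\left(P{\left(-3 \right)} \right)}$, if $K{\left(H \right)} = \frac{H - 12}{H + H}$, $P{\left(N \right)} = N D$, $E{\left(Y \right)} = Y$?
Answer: $\frac{24087}{2162} \approx 11.141$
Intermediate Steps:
$C{\left(l \right)} = \frac{1}{2 l}$ ($C{\left(l \right)} = \frac{1}{l + l} = \frac{1}{2 l}$)
$D = - \frac{1081}{216}$ ($D = -5 + \frac{\frac{1}{2} \frac{1}{6 \left(-2\right)}}{9} = -5 + \frac{\frac{1}{2} \frac{1}{-12}}{9} = -5 + \frac{\frac{1}{2} \left(- \frac{1}{12}\right)}{9} = -5 + \frac{1}{9} \left(- \frac{1}{24}\right) = -5 - \frac{1}{216} = - \frac{1081}{216} \approx -5.0046$)
$P{\left(N \right)} = - \frac{1081 N}{216}$ ($P{\left(N \right)} = N \left(- \frac{1081}{216}\right) = - \frac{1081 N}{216}$)
$K{\left(H \right)} = \frac{-12 + H}{2 H}$
$\left(-33 + 144\right) K{\left(P{\left(-3 \right)} \right)} = \left(-33 + 144\right) \frac{-12 - - \frac{1081}{72}}{2 \left(\left(- \frac{1081}{216}\right) \left(-3\right)\right)} = 111 \frac{-12 + \frac{1081}{72}}{2 \cdot \frac{1081}{72}} = 111 \cdot \frac{1}{2} \cdot \frac{72}{1081} \cdot \frac{217}{72} = 111 \cdot \frac{217}{2162} = \frac{24087}{2162}$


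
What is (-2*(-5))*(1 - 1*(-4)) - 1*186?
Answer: -136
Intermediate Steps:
(-2*(-5))*(1 - 1*(-4)) - 1*186 = 10*(1 + 4) - 186 = 10*5 - 186 = 50 - 186 = -136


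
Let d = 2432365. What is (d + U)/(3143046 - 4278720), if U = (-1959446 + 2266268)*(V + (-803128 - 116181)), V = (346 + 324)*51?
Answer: 271577685893/1135674 ≈ 2.3913e+5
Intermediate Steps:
V = 34170 (V = 670*51 = 34170)
U = -271580118258 (U = (-1959446 + 2266268)*(34170 + (-803128 - 116181)) = 306822*(34170 - 919309) = 306822*(-885139) = -271580118258)
(d + U)/(3143046 - 4278720) = (2432365 - 271580118258)/(3143046 - 4278720) = -271577685893/(-1135674) = -271577685893*(-1/1135674) = 271577685893/1135674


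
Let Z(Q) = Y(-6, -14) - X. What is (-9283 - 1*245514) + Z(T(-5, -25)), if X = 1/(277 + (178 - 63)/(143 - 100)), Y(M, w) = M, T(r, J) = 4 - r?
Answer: -3064260921/12026 ≈ -2.5480e+5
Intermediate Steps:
X = 43/12026 (X = 1/(277 + 115/43) = 1/(12026/43) = 43/12026 ≈ 0.0035756)
Z(Q) = -72199/12026 (Z(Q) = -6 - 1*43/12026 = -6 - 43/12026 = -72199/12026)
(-9283 - 1*245514) + Z(T(-5, -25)) = (-9283 - 1*245514) - 72199/12026 = (-9283 - 245514) - 72199/12026 = -254797 - 72199/12026 = -3064260921/12026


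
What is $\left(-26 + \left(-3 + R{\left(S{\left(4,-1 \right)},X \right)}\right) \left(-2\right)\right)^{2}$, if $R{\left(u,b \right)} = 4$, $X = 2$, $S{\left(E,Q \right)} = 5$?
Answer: $784$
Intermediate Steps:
$\left(-26 + \left(-3 + R{\left(S{\left(4,-1 \right)},X \right)}\right) \left(-2\right)\right)^{2} = \left(-26 + \left(-3 + 4\right) \left(-2\right)\right)^{2} = \left(-26 + 1 \left(-2\right)\right)^{2} = \left(-26 - 2\right)^{2} = \left(-28\right)^{2} = 784$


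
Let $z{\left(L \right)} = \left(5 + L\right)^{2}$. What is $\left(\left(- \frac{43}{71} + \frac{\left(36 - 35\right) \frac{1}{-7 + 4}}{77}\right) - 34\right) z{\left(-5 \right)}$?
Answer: $0$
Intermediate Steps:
$\left(\left(- \frac{43}{71} + \frac{\left(36 - 35\right) \frac{1}{-7 + 4}}{77}\right) - 34\right) z{\left(-5 \right)} = \left(\left(- \frac{43}{71} + \frac{\left(36 - 35\right) \frac{1}{-7 + 4}}{77}\right) - 34\right) \left(5 - 5\right)^{2} = \left(\left(\left(-43\right) \frac{1}{71} + 1 \frac{1}{-3} \cdot \frac{1}{77}\right) - 34\right) 0^{2} = \left(\left(- \frac{43}{71} + 1 \left(- \frac{1}{3}\right) \frac{1}{77}\right) - 34\right) 0 = \left(\left(- \frac{43}{71} - \frac{1}{231}\right) - 34\right) 0 = \left(- \frac{10004}{16401} - 34\right) 0 = \left(- \frac{567638}{16401}\right) 0 = 0$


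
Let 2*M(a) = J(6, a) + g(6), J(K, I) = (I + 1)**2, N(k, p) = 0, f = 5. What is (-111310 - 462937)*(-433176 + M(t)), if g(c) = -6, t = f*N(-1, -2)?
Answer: 497502908179/2 ≈ 2.4875e+11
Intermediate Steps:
J(K, I) = (1 + I)**2
t = 0 (t = 5*0 = 0)
M(a) = -3 + (1 + a)**2/2 (M(a) = ((1 + a)**2 - 6)/2 = (-6 + (1 + a)**2)/2 = -3 + (1 + a)**2/2)
(-111310 - 462937)*(-433176 + M(t)) = (-111310 - 462937)*(-433176 + (-3 + (1 + 0)**2/2)) = -574247*(-433176 + (-3 + (1/2)*1**2)) = -574247*(-433176 + (-3 + (1/2)*1)) = -574247*(-433176 + (-3 + 1/2)) = -574247*(-433176 - 5/2) = -574247*(-866357/2) = 497502908179/2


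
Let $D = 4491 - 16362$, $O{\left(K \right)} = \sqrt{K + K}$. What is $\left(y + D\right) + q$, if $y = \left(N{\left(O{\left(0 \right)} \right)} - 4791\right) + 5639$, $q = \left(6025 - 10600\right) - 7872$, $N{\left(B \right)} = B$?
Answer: $-23470$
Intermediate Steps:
$O{\left(K \right)} = \sqrt{2} \sqrt{K}$ ($O{\left(K \right)} = \sqrt{2 K} = \sqrt{2} \sqrt{K}$)
$D = -11871$
$q = -12447$ ($q = -4575 - 7872 = -12447$)
$y = 848$ ($y = \left(\sqrt{2} \sqrt{0} - 4791\right) + 5639 = \left(\sqrt{2} \cdot 0 - 4791\right) + 5639 = \left(0 - 4791\right) + 5639 = -4791 + 5639 = 848$)
$\left(y + D\right) + q = \left(848 - 11871\right) - 12447 = -11023 - 12447 = -23470$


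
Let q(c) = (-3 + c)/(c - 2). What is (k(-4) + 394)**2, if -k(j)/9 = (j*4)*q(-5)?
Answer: 15288100/49 ≈ 3.1200e+5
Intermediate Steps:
q(c) = (-3 + c)/(-2 + c)
k(j) = -288*j/7 (k(j) = -9*j*4*(-3 - 5)/(-2 - 5) = -9*4*j*-8/(-7) = -9*4*j*(-1/7*(-8)) = -9*4*j*8/7 = -288*j/7)
(k(-4) + 394)**2 = (-288/7*(-4) + 394)**2 = (1152/7 + 394)**2 = (3910/7)**2 = 15288100/49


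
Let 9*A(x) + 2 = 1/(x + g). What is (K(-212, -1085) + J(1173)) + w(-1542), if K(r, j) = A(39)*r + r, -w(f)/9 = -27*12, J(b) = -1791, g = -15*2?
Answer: 77557/81 ≈ 957.49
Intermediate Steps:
g = -30
w(f) = 2916 (w(f) = -(-243)*12 = -9*(-324) = 2916)
A(x) = -2/9 + 1/(9*(-30 + x)) (A(x) = -2/9 + 1/(9*(x - 30)) = -2/9 + 1/(9*(-30 + x)))
K(r, j) = 64*r/81 (K(r, j) = ((61 - 2*39)/(9*(-30 + 39)))*r + r = ((⅑)*(61 - 78)/9)*r + r = ((⅑)*(⅑)*(-17))*r + r = -17*r/81 + r = 64*r/81)
(K(-212, -1085) + J(1173)) + w(-1542) = ((64/81)*(-212) - 1791) + 2916 = (-13568/81 - 1791) + 2916 = -158639/81 + 2916 = 77557/81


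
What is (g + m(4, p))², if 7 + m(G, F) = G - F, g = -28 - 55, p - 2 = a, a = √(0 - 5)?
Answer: (88 + I*√5)² ≈ 7739.0 + 393.55*I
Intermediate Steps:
a = I*√5 (a = √(-5) = I*√5 ≈ 2.2361*I)
p = 2 + I*√5 ≈ 2.0 + 2.2361*I
g = -83
m(G, F) = -7 + G - F (m(G, F) = -7 + (G - F) = -7 + G - F)
(g + m(4, p))² = (-83 + (-7 + 4 - (2 + I*√5)))² = (-83 + (-7 + 4 + (-2 - I*√5)))² = (-83 + (-5 - I*√5))² = (-88 - I*√5)²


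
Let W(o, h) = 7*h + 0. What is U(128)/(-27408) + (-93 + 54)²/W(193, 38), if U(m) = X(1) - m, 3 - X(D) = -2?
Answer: 6953381/1215088 ≈ 5.7225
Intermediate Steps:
X(D) = 5 (X(D) = 3 - 1*(-2) = 3 + 2 = 5)
W(o, h) = 7*h
U(m) = 5 - m
U(128)/(-27408) + (-93 + 54)²/W(193, 38) = (5 - 1*128)/(-27408) + (-93 + 54)²/((7*38)) = (5 - 128)*(-1/27408) + (-39)²/266 = -123*(-1/27408) + 1521*(1/266) = 41/9136 + 1521/266 = 6953381/1215088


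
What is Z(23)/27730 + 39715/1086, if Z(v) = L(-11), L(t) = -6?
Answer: 550645217/15057390 ≈ 36.570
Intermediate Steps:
Z(v) = -6
Z(23)/27730 + 39715/1086 = -6/27730 + 39715/1086 = -6*1/27730 + 39715*(1/1086) = -3/13865 + 39715/1086 = 550645217/15057390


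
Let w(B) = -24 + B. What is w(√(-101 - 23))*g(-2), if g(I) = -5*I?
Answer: -240 + 20*I*√31 ≈ -240.0 + 111.36*I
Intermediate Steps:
w(√(-101 - 23))*g(-2) = (-24 + √(-101 - 23))*(-5*(-2)) = (-24 + √(-124))*10 = (-24 + 2*I*√31)*10 = -240 + 20*I*√31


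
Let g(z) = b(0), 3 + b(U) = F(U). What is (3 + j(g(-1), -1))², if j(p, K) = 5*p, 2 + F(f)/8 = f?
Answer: 8464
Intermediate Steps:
F(f) = -16 + 8*f
b(U) = -19 + 8*U (b(U) = -3 + (-16 + 8*U) = -19 + 8*U)
g(z) = -19 (g(z) = -19 + 8*0 = -19 + 0 = -19)
(3 + j(g(-1), -1))² = (3 + 5*(-19))² = (3 - 95)² = (-92)² = 8464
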